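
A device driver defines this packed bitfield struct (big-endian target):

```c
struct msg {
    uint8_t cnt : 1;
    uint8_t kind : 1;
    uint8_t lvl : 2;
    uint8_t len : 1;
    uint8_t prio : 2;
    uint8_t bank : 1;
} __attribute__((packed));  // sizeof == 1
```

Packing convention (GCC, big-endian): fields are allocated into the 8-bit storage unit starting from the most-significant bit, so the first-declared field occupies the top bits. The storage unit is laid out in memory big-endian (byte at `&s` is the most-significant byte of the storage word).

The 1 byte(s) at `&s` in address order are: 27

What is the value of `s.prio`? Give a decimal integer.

3

[0]=0x27 (big-endian) → word 0x27
cnt [7+:1] = (word>>7) & 0x1 = 0
kind [6+:1] = (word>>6) & 0x1 = 0
lvl [4+:2] = (word>>4) & 0x3 = 2
len [3+:1] = (word>>3) & 0x1 = 0
prio [1+:2] = (word>>1) & 0x3 = 3  ←
bank [0+:1] = (word>>0) & 0x1 = 1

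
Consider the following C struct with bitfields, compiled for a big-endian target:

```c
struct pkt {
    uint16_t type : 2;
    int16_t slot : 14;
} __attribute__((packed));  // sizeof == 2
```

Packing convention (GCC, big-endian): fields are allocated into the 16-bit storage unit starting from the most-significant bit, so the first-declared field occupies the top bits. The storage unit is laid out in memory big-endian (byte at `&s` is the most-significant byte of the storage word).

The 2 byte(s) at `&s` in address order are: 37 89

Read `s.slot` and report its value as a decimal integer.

-2167

[0]=0x37 [1]=0x89 (big-endian) → word 0x3789
type [14+:2] = (word>>14) & 0x3 = 0
slot [0+:14] = (word>>0) & 0x3fff = 14217  ←
slot signed 14b, MSB=1: 14217 - 16384 = -2167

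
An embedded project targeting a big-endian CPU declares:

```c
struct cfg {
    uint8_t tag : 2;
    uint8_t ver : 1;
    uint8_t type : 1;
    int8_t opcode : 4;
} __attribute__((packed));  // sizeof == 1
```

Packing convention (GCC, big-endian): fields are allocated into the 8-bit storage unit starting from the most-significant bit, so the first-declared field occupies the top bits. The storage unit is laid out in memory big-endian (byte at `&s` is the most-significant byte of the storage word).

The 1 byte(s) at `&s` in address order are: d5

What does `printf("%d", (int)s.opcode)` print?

5

[0]=0xd5 (big-endian) → word 0xd5
tag [6+:2] = (word>>6) & 0x3 = 3
ver [5+:1] = (word>>5) & 0x1 = 0
type [4+:1] = (word>>4) & 0x1 = 1
opcode [0+:4] = (word>>0) & 0xf = 5  ←
opcode signed 4b, MSB=0: value = 5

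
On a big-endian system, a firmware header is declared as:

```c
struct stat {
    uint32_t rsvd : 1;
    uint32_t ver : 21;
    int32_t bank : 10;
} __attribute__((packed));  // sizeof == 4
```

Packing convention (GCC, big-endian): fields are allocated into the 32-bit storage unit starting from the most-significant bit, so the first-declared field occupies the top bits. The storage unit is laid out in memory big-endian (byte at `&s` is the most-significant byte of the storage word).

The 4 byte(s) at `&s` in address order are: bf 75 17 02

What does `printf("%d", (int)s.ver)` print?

[0]=0xbf [1]=0x75 [2]=0x17 [3]=0x02 (big-endian) → word 0xbf751702
rsvd [31+:1] = (word>>31) & 0x1 = 1
ver [10+:21] = (word>>10) & 0x1fffff = 1039685  ←
bank [0+:10] = (word>>0) & 0x3ff = 770

1039685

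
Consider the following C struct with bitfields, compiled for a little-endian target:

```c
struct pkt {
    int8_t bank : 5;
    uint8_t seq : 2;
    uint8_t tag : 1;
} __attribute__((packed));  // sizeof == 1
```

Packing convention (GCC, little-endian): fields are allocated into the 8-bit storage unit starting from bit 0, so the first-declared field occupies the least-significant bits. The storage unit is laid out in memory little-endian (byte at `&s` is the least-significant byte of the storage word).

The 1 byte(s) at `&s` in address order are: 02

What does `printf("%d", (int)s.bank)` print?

[0]=0x02 (little-endian) → word 0x02
bank [0+:5] = (word>>0) & 0x1f = 2  ←
seq [5+:2] = (word>>5) & 0x3 = 0
tag [7+:1] = (word>>7) & 0x1 = 0
bank signed 5b, MSB=0: value = 2

2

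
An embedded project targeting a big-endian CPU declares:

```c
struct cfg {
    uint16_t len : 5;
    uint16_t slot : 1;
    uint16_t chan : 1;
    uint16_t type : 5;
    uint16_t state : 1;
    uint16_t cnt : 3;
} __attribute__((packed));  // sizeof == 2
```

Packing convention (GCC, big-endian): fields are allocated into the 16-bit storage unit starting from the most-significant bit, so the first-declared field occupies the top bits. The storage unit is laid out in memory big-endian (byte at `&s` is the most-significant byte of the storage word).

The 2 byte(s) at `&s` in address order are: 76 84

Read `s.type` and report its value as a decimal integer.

8

[0]=0x76 [1]=0x84 (big-endian) → word 0x7684
len [11+:5] = (word>>11) & 0x1f = 14
slot [10+:1] = (word>>10) & 0x1 = 1
chan [9+:1] = (word>>9) & 0x1 = 1
type [4+:5] = (word>>4) & 0x1f = 8  ←
state [3+:1] = (word>>3) & 0x1 = 0
cnt [0+:3] = (word>>0) & 0x7 = 4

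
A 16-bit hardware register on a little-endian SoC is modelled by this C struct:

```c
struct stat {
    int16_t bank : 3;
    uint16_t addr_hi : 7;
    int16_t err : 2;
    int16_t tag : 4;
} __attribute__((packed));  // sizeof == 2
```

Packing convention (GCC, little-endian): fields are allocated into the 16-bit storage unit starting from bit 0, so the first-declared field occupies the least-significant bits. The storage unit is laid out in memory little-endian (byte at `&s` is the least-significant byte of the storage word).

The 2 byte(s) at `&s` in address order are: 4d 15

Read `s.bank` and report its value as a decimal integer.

[0]=0x4d [1]=0x15 (little-endian) → word 0x154d
bank:3 @ bit 0 → (0x154d>>0)&0x7 = 0x5  ←
addr_hi:7 @ bit 3 → (0x154d>>3)&0x7f = 0x29
err:2 @ bit 10 → (0x154d>>10)&0x3 = 0x1
tag:4 @ bit 12 → (0x154d>>12)&0xf = 0x1
bank signed 3b, MSB=1: 5 - 8 = -3

-3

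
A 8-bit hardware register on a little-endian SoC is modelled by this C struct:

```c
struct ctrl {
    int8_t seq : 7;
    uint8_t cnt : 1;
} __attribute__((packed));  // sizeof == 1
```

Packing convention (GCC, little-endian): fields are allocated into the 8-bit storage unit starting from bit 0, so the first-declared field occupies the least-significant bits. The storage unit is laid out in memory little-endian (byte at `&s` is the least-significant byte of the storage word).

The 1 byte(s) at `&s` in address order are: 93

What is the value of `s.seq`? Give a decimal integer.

19

[0]=0x93 (little-endian) → word 0x93
seq [0+:7] = (word>>0) & 0x7f = 19  ←
cnt [7+:1] = (word>>7) & 0x1 = 1
seq signed 7b, MSB=0: value = 19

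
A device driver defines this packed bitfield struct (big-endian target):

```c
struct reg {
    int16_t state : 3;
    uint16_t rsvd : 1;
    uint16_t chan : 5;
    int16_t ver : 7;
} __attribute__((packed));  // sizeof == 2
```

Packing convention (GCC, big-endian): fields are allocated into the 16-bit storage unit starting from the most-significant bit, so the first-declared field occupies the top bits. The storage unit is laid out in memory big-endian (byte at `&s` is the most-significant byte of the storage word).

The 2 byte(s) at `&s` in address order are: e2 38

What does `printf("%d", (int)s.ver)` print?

[0]=0xe2 [1]=0x38 (big-endian) → word 0xe238
state [13+:3] = (word>>13) & 0x7 = 7
rsvd [12+:1] = (word>>12) & 0x1 = 0
chan [7+:5] = (word>>7) & 0x1f = 4
ver [0+:7] = (word>>0) & 0x7f = 56  ←
ver signed 7b, MSB=0: value = 56

56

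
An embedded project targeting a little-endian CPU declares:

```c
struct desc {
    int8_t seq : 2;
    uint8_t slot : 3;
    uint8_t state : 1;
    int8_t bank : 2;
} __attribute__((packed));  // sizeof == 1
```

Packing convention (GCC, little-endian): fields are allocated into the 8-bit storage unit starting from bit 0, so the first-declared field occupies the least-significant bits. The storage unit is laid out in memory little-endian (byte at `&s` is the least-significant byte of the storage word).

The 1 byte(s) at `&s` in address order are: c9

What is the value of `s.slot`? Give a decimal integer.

[0]=0xc9 (little-endian) → word 0xc9
seq:2 @ bit 0 → (0xc9>>0)&0x3 = 0x1
slot:3 @ bit 2 → (0xc9>>2)&0x7 = 0x2  ←
state:1 @ bit 5 → (0xc9>>5)&0x1 = 0x0
bank:2 @ bit 6 → (0xc9>>6)&0x3 = 0x3

2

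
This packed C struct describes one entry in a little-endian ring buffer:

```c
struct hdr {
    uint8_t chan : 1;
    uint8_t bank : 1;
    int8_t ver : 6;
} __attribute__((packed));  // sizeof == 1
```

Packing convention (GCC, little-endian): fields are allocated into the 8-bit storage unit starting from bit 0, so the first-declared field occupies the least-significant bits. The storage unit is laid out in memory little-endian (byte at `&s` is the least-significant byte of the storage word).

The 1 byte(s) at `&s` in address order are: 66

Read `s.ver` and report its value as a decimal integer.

[0]=0x66 (little-endian) → word 0x66
chan [0+:1] = (word>>0) & 0x1 = 0
bank [1+:1] = (word>>1) & 0x1 = 1
ver [2+:6] = (word>>2) & 0x3f = 25  ←
ver signed 6b, MSB=0: value = 25

25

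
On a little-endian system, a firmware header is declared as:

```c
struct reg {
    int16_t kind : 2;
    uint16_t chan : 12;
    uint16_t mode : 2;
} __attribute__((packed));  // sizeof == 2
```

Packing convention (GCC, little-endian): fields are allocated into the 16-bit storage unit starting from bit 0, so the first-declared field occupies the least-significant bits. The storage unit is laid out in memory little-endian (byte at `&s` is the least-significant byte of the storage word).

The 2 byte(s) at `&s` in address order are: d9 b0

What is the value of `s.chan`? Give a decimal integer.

[0]=0xd9 [1]=0xb0 (little-endian) → word 0xb0d9
kind:2 @ bit 0 → (0xb0d9>>0)&0x3 = 0x1
chan:12 @ bit 2 → (0xb0d9>>2)&0xfff = 0xc36  ←
mode:2 @ bit 14 → (0xb0d9>>14)&0x3 = 0x2

3126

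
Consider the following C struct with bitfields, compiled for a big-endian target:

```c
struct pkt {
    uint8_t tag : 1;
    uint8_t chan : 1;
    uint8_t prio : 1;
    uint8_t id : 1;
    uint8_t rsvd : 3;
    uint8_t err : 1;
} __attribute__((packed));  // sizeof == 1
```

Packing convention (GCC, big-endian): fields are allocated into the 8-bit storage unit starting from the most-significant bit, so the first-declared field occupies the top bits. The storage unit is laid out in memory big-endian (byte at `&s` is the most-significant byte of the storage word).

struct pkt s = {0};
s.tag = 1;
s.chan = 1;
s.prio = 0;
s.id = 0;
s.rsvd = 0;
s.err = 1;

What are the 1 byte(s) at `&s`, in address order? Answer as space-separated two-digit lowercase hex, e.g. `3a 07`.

c1

[7+:1] tag=1 & 0x1 = 0x1; word=0x80
[6+:1] chan=1 & 0x1 = 0x1; word=0xc0
[5+:1] prio=0 & 0x1 = 0x0; word=0xc0
[4+:1] id=0 & 0x1 = 0x0; word=0xc0
[1+:3] rsvd=0 & 0x7 = 0x0; word=0xc0
[0+:1] err=1 & 0x1 = 0x1; word=0xc1
word = 0xc1 → big-endian bytes:
  [0]=0xc1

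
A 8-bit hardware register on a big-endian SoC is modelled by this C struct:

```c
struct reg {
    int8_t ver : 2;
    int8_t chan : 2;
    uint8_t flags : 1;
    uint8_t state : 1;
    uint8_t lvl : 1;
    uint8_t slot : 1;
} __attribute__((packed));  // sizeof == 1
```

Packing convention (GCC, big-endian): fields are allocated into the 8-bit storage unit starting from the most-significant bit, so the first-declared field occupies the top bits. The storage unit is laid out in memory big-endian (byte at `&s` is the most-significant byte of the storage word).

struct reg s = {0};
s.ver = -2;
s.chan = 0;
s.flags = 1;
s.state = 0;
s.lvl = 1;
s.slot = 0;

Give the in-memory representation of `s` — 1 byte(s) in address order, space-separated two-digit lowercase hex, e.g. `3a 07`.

ver (2b) val=-2 bits=0x2 at bit 6: 0x80
chan (2b) val=0 bits=0x0 at bit 4: 0x80
flags (1b) val=1 bits=0x1 at bit 3: 0x88
state (1b) val=0 bits=0x0 at bit 2: 0x88
lvl (1b) val=1 bits=0x1 at bit 1: 0x8a
slot (1b) val=0 bits=0x0 at bit 0: 0x8a
word = 0x8a → big-endian bytes:
  [0]=0x8a

8a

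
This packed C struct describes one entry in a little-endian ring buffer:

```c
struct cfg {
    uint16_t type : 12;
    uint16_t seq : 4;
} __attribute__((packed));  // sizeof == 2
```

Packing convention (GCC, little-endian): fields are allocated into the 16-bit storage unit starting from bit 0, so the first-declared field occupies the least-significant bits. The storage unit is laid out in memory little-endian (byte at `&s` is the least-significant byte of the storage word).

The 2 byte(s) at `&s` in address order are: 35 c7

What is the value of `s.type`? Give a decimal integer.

[0]=0x35 [1]=0xc7 (little-endian) → word 0xc735
type:12 @ bit 0 → (0xc735>>0)&0xfff = 0x735  ←
seq:4 @ bit 12 → (0xc735>>12)&0xf = 0xc

1845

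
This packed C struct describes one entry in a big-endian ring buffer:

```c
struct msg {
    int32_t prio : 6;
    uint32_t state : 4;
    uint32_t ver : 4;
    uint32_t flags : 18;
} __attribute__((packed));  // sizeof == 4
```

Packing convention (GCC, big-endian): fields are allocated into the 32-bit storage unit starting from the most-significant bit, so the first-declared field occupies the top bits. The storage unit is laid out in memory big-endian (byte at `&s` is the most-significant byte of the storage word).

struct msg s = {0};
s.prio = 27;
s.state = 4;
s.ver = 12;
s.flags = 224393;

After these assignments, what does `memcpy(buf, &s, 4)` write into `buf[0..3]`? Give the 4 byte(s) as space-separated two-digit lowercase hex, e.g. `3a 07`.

6d 33 6c 89

prio:6 = 27 → 0x1b << 26 → word 0x6c000000
state:4 = 4 → 0x4 << 22 → word 0x6d000000
ver:4 = 12 → 0xc << 18 → word 0x6d300000
flags:18 = 224393 → 0x36c89 << 0 → word 0x6d336c89
word = 0x6d336c89 → big-endian bytes:
  [0]=0x6d  [1]=0x33  [2]=0x6c  [3]=0x89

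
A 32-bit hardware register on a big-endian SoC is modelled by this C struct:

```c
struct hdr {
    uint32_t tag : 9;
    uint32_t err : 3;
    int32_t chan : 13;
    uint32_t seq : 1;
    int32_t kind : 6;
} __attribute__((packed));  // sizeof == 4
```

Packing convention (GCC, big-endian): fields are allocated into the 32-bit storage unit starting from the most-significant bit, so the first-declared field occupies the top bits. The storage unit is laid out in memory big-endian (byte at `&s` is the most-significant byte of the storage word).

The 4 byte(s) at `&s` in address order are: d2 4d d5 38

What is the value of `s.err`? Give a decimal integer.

4

[0]=0xd2 [1]=0x4d [2]=0xd5 [3]=0x38 (big-endian) → word 0xd24dd538
tag:9 @ bit 23 → (0xd24dd538>>23)&0x1ff = 0x1a4
err:3 @ bit 20 → (0xd24dd538>>20)&0x7 = 0x4  ←
chan:13 @ bit 7 → (0xd24dd538>>7)&0x1fff = 0x1baa
seq:1 @ bit 6 → (0xd24dd538>>6)&0x1 = 0x0
kind:6 @ bit 0 → (0xd24dd538>>0)&0x3f = 0x38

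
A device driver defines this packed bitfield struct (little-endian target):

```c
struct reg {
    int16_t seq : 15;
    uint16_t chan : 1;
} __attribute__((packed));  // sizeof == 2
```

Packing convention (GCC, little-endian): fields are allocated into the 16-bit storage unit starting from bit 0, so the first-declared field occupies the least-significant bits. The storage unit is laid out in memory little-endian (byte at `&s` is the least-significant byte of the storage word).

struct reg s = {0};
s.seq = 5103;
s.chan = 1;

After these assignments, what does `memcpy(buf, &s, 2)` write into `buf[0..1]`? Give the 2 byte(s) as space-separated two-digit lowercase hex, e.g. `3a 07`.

seq:15 = 5103 → 0x13ef << 0 → word 0x13ef
chan:1 = 1 → 0x1 << 15 → word 0x93ef
word = 0x93ef → little-endian bytes:
  [0]=0xef  [1]=0x93

ef 93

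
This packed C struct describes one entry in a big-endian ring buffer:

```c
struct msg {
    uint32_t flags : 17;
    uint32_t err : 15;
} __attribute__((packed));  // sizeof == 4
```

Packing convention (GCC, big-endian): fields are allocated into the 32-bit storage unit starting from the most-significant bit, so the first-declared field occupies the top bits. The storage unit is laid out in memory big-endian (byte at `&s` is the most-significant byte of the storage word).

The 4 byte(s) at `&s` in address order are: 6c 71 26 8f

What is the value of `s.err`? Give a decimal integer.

[0]=0x6c [1]=0x71 [2]=0x26 [3]=0x8f (big-endian) → word 0x6c71268f
flags [15+:17] = (word>>15) & 0x1ffff = 55522
err [0+:15] = (word>>0) & 0x7fff = 9871  ←

9871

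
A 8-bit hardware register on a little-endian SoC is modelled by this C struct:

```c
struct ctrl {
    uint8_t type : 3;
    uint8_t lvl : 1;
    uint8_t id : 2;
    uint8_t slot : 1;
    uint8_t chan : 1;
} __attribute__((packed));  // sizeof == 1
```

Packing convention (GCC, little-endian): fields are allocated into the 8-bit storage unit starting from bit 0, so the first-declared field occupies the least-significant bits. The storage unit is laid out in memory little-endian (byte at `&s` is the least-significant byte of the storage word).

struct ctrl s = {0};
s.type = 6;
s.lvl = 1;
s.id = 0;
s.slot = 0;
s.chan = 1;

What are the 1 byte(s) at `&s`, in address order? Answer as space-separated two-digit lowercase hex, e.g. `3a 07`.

type (3b) val=6 bits=0x6 at bit 0: 0x06
lvl (1b) val=1 bits=0x1 at bit 3: 0x0e
id (2b) val=0 bits=0x0 at bit 4: 0x0e
slot (1b) val=0 bits=0x0 at bit 6: 0x0e
chan (1b) val=1 bits=0x1 at bit 7: 0x8e
word = 0x8e → little-endian bytes:
  [0]=0x8e

8e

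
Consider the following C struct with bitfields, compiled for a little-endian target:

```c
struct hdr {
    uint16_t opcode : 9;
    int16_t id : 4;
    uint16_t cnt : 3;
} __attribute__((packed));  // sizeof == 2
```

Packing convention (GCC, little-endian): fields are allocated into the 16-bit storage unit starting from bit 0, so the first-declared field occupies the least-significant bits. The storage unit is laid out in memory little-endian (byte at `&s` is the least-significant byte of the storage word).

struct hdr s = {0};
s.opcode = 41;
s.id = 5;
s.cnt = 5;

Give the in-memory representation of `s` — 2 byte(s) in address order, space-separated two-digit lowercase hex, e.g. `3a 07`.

29 aa

[0+:9] opcode=41 & 0x1ff = 0x29; word=0x0029
[9+:4] id=5 & 0xf = 0x5; word=0x0a29
[13+:3] cnt=5 & 0x7 = 0x5; word=0xaa29
word = 0xaa29 → little-endian bytes:
  [0]=0x29  [1]=0xaa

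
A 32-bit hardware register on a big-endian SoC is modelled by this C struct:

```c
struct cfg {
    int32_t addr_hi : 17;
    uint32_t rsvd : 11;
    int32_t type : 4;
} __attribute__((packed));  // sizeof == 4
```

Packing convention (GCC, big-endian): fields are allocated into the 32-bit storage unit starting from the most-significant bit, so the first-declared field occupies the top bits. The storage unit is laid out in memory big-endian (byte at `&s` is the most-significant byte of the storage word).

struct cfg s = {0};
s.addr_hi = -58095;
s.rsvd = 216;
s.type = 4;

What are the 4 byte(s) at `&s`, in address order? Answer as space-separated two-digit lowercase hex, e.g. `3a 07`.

addr_hi:17 = -58095 → 0x11d11 << 15 → word 0x8e888000
rsvd:11 = 216 → 0xd8 << 4 → word 0x8e888d80
type:4 = 4 → 0x4 << 0 → word 0x8e888d84
word = 0x8e888d84 → big-endian bytes:
  [0]=0x8e  [1]=0x88  [2]=0x8d  [3]=0x84

8e 88 8d 84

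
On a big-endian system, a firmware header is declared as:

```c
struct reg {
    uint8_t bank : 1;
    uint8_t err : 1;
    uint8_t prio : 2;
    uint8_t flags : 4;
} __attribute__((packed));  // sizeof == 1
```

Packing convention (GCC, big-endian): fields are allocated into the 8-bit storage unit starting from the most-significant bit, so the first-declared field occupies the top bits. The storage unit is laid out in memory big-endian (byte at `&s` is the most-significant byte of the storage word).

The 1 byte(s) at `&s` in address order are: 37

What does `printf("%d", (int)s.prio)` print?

3

[0]=0x37 (big-endian) → word 0x37
bank:1 @ bit 7 → (0x37>>7)&0x1 = 0x0
err:1 @ bit 6 → (0x37>>6)&0x1 = 0x0
prio:2 @ bit 4 → (0x37>>4)&0x3 = 0x3  ←
flags:4 @ bit 0 → (0x37>>0)&0xf = 0x7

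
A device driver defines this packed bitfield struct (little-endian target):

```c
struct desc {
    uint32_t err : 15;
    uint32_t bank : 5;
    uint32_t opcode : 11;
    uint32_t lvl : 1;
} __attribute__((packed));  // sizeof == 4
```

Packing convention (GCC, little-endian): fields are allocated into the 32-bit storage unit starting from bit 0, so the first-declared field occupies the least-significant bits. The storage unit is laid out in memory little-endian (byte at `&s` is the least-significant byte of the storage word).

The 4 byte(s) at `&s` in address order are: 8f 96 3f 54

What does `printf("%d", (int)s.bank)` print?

[0]=0x8f [1]=0x96 [2]=0x3f [3]=0x54 (little-endian) → word 0x543f968f
err:15 @ bit 0 → (0x543f968f>>0)&0x7fff = 0x168f
bank:5 @ bit 15 → (0x543f968f>>15)&0x1f = 0x1f  ←
opcode:11 @ bit 20 → (0x543f968f>>20)&0x7ff = 0x543
lvl:1 @ bit 31 → (0x543f968f>>31)&0x1 = 0x0

31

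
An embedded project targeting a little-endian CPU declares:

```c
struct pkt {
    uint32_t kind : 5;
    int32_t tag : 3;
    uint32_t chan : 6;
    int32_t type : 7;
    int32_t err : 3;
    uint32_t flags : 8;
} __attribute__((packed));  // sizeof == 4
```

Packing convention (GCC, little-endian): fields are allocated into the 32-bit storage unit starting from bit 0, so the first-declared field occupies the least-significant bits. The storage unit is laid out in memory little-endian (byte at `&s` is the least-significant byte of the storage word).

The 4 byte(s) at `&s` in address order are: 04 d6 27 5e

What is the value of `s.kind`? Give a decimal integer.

[0]=0x04 [1]=0xd6 [2]=0x27 [3]=0x5e (little-endian) → word 0x5e27d604
kind [0+:5] = (word>>0) & 0x1f = 4  ←
tag [5+:3] = (word>>5) & 0x7 = 0
chan [8+:6] = (word>>8) & 0x3f = 22
type [14+:7] = (word>>14) & 0x7f = 31
err [21+:3] = (word>>21) & 0x7 = 1
flags [24+:8] = (word>>24) & 0xff = 94

4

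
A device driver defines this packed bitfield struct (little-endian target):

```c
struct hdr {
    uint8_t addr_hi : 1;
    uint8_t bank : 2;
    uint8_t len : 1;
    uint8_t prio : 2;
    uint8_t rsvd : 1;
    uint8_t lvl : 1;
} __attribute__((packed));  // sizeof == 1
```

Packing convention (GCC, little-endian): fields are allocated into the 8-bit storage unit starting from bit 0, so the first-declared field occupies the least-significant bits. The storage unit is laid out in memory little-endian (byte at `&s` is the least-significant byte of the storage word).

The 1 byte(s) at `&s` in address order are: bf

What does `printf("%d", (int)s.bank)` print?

[0]=0xbf (little-endian) → word 0xbf
addr_hi [0+:1] = (word>>0) & 0x1 = 1
bank [1+:2] = (word>>1) & 0x3 = 3  ←
len [3+:1] = (word>>3) & 0x1 = 1
prio [4+:2] = (word>>4) & 0x3 = 3
rsvd [6+:1] = (word>>6) & 0x1 = 0
lvl [7+:1] = (word>>7) & 0x1 = 1

3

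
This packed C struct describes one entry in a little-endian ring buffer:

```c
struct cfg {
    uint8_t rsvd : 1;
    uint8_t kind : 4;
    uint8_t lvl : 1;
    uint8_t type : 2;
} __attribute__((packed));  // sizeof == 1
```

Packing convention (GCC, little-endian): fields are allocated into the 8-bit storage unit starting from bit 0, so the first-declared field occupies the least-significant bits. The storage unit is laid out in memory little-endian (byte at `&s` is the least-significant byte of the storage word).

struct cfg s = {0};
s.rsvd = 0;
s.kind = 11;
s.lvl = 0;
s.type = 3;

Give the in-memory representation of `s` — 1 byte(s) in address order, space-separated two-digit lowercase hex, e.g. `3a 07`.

[0+:1] rsvd=0 & 0x1 = 0x0; word=0x00
[1+:4] kind=11 & 0xf = 0xb; word=0x16
[5+:1] lvl=0 & 0x1 = 0x0; word=0x16
[6+:2] type=3 & 0x3 = 0x3; word=0xd6
word = 0xd6 → little-endian bytes:
  [0]=0xd6

d6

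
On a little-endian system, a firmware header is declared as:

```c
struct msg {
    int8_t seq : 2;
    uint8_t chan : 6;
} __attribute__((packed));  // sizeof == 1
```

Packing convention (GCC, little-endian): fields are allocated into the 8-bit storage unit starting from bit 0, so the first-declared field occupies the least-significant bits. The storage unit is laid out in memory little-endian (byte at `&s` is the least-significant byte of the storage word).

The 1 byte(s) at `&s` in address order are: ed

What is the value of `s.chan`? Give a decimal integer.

[0]=0xed (little-endian) → word 0xed
seq [0+:2] = (word>>0) & 0x3 = 1
chan [2+:6] = (word>>2) & 0x3f = 59  ←

59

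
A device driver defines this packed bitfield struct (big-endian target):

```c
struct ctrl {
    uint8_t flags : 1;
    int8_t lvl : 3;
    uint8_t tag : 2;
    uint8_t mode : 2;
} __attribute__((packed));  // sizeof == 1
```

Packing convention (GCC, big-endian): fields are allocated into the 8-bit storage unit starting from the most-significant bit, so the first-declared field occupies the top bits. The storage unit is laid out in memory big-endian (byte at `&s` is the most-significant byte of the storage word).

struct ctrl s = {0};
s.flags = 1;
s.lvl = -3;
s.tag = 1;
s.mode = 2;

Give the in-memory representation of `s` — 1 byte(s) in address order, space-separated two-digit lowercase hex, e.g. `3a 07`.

d6

flags:1 = 1 → 0x1 << 7 → word 0x80
lvl:3 = -3 → 0x5 << 4 → word 0xd0
tag:2 = 1 → 0x1 << 2 → word 0xd4
mode:2 = 2 → 0x2 << 0 → word 0xd6
word = 0xd6 → big-endian bytes:
  [0]=0xd6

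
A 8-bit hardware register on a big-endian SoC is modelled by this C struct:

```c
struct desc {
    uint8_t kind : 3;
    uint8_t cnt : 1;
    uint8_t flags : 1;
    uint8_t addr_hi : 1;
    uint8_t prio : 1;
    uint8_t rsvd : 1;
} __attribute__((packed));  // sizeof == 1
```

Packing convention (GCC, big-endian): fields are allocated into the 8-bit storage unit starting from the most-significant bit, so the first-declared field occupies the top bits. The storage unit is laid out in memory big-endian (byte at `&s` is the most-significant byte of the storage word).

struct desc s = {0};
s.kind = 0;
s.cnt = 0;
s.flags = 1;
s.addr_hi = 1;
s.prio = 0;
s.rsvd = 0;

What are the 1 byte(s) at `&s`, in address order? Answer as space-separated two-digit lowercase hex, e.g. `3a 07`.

0c

kind:3 = 0 → 0x0 << 5 → word 0x00
cnt:1 = 0 → 0x0 << 4 → word 0x00
flags:1 = 1 → 0x1 << 3 → word 0x08
addr_hi:1 = 1 → 0x1 << 2 → word 0x0c
prio:1 = 0 → 0x0 << 1 → word 0x0c
rsvd:1 = 0 → 0x0 << 0 → word 0x0c
word = 0x0c → big-endian bytes:
  [0]=0x0c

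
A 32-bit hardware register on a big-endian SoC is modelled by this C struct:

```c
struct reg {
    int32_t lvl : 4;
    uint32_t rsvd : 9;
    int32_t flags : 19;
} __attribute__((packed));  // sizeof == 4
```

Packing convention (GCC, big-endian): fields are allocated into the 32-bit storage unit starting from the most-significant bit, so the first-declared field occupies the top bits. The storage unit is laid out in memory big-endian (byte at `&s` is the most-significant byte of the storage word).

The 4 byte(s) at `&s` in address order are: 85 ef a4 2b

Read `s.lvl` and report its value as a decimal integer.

[0]=0x85 [1]=0xef [2]=0xa4 [3]=0x2b (big-endian) → word 0x85efa42b
lvl:4 @ bit 28 → (0x85efa42b>>28)&0xf = 0x8  ←
rsvd:9 @ bit 19 → (0x85efa42b>>19)&0x1ff = 0xbd
flags:19 @ bit 0 → (0x85efa42b>>0)&0x7ffff = 0x7a42b
lvl signed 4b, MSB=1: 8 - 16 = -8

-8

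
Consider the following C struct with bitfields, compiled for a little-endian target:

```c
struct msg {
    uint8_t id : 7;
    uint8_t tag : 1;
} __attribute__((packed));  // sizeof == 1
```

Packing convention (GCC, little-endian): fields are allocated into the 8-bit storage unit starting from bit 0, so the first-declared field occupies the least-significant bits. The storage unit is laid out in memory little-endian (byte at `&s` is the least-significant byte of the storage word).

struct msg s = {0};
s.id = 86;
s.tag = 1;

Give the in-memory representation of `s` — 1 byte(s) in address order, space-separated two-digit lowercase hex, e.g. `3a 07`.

[0+:7] id=86 & 0x7f = 0x56; word=0x56
[7+:1] tag=1 & 0x1 = 0x1; word=0xd6
word = 0xd6 → little-endian bytes:
  [0]=0xd6

d6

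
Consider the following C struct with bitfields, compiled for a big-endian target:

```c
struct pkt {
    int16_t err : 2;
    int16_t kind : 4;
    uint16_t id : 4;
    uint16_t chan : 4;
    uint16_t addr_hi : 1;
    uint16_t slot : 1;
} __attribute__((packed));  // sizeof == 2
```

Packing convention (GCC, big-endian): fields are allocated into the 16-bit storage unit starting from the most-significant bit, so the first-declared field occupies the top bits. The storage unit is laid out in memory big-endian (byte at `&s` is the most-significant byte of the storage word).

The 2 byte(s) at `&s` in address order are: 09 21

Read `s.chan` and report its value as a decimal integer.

8

[0]=0x09 [1]=0x21 (big-endian) → word 0x0921
err [14+:2] = (word>>14) & 0x3 = 0
kind [10+:4] = (word>>10) & 0xf = 2
id [6+:4] = (word>>6) & 0xf = 4
chan [2+:4] = (word>>2) & 0xf = 8  ←
addr_hi [1+:1] = (word>>1) & 0x1 = 0
slot [0+:1] = (word>>0) & 0x1 = 1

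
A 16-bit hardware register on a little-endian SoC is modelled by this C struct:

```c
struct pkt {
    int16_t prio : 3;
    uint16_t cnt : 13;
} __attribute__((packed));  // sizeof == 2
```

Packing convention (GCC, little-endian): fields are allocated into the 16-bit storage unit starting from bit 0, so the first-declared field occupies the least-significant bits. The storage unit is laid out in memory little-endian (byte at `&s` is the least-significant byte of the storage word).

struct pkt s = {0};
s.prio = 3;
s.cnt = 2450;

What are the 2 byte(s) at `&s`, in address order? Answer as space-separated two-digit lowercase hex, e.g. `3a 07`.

93 4c

[0+:3] prio=3 & 0x7 = 0x3; word=0x0003
[3+:13] cnt=2450 & 0x1fff = 0x992; word=0x4c93
word = 0x4c93 → little-endian bytes:
  [0]=0x93  [1]=0x4c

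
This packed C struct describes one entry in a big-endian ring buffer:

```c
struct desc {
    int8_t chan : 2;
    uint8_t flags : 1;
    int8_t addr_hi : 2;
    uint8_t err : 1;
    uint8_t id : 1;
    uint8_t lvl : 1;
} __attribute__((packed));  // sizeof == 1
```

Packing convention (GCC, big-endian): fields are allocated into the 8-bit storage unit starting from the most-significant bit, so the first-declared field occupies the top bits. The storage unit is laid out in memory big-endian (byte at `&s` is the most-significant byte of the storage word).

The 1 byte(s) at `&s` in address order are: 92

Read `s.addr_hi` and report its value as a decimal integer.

-2

[0]=0x92 (big-endian) → word 0x92
chan [6+:2] = (word>>6) & 0x3 = 2
flags [5+:1] = (word>>5) & 0x1 = 0
addr_hi [3+:2] = (word>>3) & 0x3 = 2  ←
err [2+:1] = (word>>2) & 0x1 = 0
id [1+:1] = (word>>1) & 0x1 = 1
lvl [0+:1] = (word>>0) & 0x1 = 0
addr_hi signed 2b, MSB=1: 2 - 4 = -2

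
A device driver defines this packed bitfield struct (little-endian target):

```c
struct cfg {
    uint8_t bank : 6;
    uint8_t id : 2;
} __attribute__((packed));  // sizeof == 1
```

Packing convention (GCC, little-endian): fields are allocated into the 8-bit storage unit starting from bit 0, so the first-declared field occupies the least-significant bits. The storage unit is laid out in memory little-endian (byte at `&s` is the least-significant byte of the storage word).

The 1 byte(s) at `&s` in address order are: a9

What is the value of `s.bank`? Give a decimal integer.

41

[0]=0xa9 (little-endian) → word 0xa9
bank:6 @ bit 0 → (0xa9>>0)&0x3f = 0x29  ←
id:2 @ bit 6 → (0xa9>>6)&0x3 = 0x2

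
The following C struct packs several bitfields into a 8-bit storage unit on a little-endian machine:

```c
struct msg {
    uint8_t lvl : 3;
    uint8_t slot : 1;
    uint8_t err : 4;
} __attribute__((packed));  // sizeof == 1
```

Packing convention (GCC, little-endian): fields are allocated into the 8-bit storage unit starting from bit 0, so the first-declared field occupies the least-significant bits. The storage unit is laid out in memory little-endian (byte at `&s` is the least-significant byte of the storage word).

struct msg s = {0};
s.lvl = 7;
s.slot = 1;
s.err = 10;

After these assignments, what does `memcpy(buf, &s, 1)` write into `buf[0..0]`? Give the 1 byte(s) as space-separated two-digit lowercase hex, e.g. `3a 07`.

lvl (3b) val=7 bits=0x7 at bit 0: 0x07
slot (1b) val=1 bits=0x1 at bit 3: 0x0f
err (4b) val=10 bits=0xa at bit 4: 0xaf
word = 0xaf → little-endian bytes:
  [0]=0xaf

af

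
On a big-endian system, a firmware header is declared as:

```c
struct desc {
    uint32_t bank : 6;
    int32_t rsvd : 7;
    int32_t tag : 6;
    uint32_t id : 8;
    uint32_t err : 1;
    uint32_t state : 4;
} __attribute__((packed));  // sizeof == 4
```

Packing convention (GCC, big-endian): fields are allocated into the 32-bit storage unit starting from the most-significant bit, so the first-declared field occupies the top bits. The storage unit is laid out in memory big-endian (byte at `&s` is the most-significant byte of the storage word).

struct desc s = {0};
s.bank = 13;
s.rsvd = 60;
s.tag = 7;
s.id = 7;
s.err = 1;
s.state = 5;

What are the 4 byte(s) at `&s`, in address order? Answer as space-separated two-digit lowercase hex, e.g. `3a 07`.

35 e0 e0 f5

bank (6b) val=13 bits=0xd at bit 26: 0x34000000
rsvd (7b) val=60 bits=0x3c at bit 19: 0x35e00000
tag (6b) val=7 bits=0x7 at bit 13: 0x35e0e000
id (8b) val=7 bits=0x7 at bit 5: 0x35e0e0e0
err (1b) val=1 bits=0x1 at bit 4: 0x35e0e0f0
state (4b) val=5 bits=0x5 at bit 0: 0x35e0e0f5
word = 0x35e0e0f5 → big-endian bytes:
  [0]=0x35  [1]=0xe0  [2]=0xe0  [3]=0xf5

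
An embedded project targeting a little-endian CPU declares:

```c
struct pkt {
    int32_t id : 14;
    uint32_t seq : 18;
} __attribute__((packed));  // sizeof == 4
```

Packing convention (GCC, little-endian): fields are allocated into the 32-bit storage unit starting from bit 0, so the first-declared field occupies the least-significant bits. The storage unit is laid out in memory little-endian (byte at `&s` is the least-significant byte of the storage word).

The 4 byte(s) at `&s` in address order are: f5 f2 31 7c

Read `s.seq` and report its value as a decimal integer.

[0]=0xf5 [1]=0xf2 [2]=0x31 [3]=0x7c (little-endian) → word 0x7c31f2f5
id:14 @ bit 0 → (0x7c31f2f5>>0)&0x3fff = 0x32f5
seq:18 @ bit 14 → (0x7c31f2f5>>14)&0x3ffff = 0x1f0c7  ←

127175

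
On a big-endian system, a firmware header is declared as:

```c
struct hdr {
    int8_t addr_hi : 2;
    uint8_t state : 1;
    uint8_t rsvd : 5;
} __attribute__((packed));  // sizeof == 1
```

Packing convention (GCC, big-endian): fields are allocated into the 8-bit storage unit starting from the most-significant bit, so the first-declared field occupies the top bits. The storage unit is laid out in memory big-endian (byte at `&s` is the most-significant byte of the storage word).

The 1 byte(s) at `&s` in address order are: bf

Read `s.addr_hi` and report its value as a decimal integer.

[0]=0xbf (big-endian) → word 0xbf
addr_hi:2 @ bit 6 → (0xbf>>6)&0x3 = 0x2  ←
state:1 @ bit 5 → (0xbf>>5)&0x1 = 0x1
rsvd:5 @ bit 0 → (0xbf>>0)&0x1f = 0x1f
addr_hi signed 2b, MSB=1: 2 - 4 = -2

-2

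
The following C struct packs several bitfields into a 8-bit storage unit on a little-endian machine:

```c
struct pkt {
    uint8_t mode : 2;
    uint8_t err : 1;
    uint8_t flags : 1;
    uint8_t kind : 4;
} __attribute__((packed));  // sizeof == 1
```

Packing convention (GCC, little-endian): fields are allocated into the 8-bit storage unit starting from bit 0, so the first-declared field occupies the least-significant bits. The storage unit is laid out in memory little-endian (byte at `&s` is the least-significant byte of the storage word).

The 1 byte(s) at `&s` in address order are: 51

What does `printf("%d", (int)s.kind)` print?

5

[0]=0x51 (little-endian) → word 0x51
mode [0+:2] = (word>>0) & 0x3 = 1
err [2+:1] = (word>>2) & 0x1 = 0
flags [3+:1] = (word>>3) & 0x1 = 0
kind [4+:4] = (word>>4) & 0xf = 5  ←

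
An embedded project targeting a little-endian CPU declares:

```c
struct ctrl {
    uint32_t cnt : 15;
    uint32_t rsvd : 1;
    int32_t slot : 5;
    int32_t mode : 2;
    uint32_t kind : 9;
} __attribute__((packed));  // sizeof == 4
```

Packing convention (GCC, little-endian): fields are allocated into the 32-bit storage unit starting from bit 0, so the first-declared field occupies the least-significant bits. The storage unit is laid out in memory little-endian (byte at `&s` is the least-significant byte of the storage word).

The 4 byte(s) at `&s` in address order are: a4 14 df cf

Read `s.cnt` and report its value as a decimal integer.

[0]=0xa4 [1]=0x14 [2]=0xdf [3]=0xcf (little-endian) → word 0xcfdf14a4
cnt [0+:15] = (word>>0) & 0x7fff = 5284  ←
rsvd [15+:1] = (word>>15) & 0x1 = 0
slot [16+:5] = (word>>16) & 0x1f = 31
mode [21+:2] = (word>>21) & 0x3 = 2
kind [23+:9] = (word>>23) & 0x1ff = 415

5284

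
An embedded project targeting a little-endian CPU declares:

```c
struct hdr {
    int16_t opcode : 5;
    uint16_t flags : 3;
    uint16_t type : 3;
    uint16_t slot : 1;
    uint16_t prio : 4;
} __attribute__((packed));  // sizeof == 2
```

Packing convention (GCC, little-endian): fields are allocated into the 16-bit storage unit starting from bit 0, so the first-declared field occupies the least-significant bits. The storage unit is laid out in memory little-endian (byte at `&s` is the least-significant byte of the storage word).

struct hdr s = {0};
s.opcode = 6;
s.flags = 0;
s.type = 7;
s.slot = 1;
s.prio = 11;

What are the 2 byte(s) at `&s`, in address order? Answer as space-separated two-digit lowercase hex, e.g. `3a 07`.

06 bf

opcode:5 = 6 → 0x6 << 0 → word 0x0006
flags:3 = 0 → 0x0 << 5 → word 0x0006
type:3 = 7 → 0x7 << 8 → word 0x0706
slot:1 = 1 → 0x1 << 11 → word 0x0f06
prio:4 = 11 → 0xb << 12 → word 0xbf06
word = 0xbf06 → little-endian bytes:
  [0]=0x06  [1]=0xbf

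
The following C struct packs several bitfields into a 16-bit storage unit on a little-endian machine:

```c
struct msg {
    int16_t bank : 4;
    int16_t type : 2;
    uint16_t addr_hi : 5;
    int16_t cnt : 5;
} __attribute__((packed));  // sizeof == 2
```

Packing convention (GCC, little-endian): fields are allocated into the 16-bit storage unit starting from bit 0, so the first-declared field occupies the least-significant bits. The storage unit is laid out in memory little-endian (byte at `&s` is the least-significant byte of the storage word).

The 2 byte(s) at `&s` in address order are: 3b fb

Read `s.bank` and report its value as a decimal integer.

-5

[0]=0x3b [1]=0xfb (little-endian) → word 0xfb3b
bank:4 @ bit 0 → (0xfb3b>>0)&0xf = 0xb  ←
type:2 @ bit 4 → (0xfb3b>>4)&0x3 = 0x3
addr_hi:5 @ bit 6 → (0xfb3b>>6)&0x1f = 0xc
cnt:5 @ bit 11 → (0xfb3b>>11)&0x1f = 0x1f
bank signed 4b, MSB=1: 11 - 16 = -5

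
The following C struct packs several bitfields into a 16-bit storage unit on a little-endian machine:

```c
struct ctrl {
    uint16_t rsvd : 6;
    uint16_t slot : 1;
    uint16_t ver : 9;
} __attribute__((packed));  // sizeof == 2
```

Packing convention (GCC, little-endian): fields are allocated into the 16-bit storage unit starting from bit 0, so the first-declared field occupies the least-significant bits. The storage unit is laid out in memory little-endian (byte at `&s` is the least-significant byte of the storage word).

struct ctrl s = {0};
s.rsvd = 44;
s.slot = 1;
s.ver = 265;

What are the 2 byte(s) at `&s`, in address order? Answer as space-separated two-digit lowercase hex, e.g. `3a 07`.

ec 84

rsvd:6 = 44 → 0x2c << 0 → word 0x002c
slot:1 = 1 → 0x1 << 6 → word 0x006c
ver:9 = 265 → 0x109 << 7 → word 0x84ec
word = 0x84ec → little-endian bytes:
  [0]=0xec  [1]=0x84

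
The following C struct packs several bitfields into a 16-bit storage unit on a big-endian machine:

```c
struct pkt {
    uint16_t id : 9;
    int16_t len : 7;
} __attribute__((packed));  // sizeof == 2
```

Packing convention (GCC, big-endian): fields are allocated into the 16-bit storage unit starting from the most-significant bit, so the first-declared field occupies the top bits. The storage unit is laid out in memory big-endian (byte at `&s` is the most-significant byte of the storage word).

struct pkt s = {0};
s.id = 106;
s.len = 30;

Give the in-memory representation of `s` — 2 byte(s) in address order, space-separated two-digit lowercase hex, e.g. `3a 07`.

id:9 = 106 → 0x6a << 7 → word 0x3500
len:7 = 30 → 0x1e << 0 → word 0x351e
word = 0x351e → big-endian bytes:
  [0]=0x35  [1]=0x1e

35 1e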